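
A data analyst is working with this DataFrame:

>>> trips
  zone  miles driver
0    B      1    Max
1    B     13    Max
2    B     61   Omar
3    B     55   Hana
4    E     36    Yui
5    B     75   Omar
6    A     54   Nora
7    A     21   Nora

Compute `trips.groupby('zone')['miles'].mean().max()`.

41.0

group by zone, mean of miles:
zone
A    37.5
B    41.0
E    36.0
Name: miles, dtype: float64
Hence 41.0.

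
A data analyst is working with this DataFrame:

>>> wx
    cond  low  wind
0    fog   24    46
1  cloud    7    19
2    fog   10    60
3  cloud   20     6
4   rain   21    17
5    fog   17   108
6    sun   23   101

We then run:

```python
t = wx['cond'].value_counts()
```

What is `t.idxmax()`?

value_counts of cond:
cond
fog      3
cloud    2
rain     1
sun      1
Name: count, dtype: int64
The label with the largest value is fog.

fog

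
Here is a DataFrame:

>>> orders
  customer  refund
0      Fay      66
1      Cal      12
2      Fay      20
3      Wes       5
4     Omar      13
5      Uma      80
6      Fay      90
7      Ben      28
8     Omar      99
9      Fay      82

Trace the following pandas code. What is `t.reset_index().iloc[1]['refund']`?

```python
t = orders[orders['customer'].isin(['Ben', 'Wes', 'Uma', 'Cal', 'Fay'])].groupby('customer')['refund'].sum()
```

12

filter rows where customer in ['Ben', 'Wes', 'Uma', 'Cal', 'Fay']:
  customer  refund
0      Fay      66
1      Cal      12
2      Fay      20
3      Wes       5
5      Uma      80
6      Fay      90
7      Ben      28
9      Fay      82
group by customer, sum of refund:
customer
Ben     28
Cal     12
Fay    258
Uma     80
Wes      5
Name: refund, dtype: int64
reset_index():
  customer  refund
0      Ben      28
1      Cal      12
2      Fay     258
3      Uma      80
4      Wes       5
Taking the value at position 1, column 'refund' gives 12.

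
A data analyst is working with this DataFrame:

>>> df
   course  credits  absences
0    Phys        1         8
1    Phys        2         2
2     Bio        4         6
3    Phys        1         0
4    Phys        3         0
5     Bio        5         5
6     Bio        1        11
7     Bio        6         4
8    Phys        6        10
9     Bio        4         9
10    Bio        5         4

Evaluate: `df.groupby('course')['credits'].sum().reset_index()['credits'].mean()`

19.0

group by course, sum of credits:
course
Bio     25
Phys    13
Name: credits, dtype: int64
reset_index():
  course  credits
0    Bio       25
1   Phys       13
Then the mean of column 'credits': 19.0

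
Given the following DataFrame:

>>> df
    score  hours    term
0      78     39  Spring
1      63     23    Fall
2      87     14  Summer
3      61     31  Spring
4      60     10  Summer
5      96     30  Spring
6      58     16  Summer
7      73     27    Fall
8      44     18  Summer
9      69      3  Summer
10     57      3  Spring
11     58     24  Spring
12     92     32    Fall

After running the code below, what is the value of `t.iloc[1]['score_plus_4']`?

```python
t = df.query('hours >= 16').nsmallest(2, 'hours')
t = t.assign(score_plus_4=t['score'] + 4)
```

filter rows where hours >= 16:
    score  hours    term
0      78     39  Spring
1      63     23    Fall
3      61     31  Spring
5      96     30  Spring
6      58     16  Summer
7      73     27    Fall
8      44     18  Summer
11     58     24  Spring
12     92     32    Fall
take 2 rows with smallest hours:
   score  hours    term
6     58     16  Summer
8     44     18  Summer
add column score_plus_4 = t['score'] + 4:
   score  hours    term  score_plus_4
6     58     16  Summer            62
8     44     18  Summer            48
Taking the value at position 1, column 'score_plus_4' gives 48.

48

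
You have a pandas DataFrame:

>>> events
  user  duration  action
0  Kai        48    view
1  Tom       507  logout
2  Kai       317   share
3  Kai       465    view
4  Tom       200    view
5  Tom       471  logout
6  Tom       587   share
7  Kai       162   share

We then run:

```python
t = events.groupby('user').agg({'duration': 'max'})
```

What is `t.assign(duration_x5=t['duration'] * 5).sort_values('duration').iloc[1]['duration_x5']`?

2935

group by user, max of duration:
      duration
user          
Kai        465
Tom        587
add column duration_x5 = t['duration'] * 5:
      duration  duration_x5
user                       
Kai        465         2325
Tom        587         2935
sort by duration:
      duration  duration_x5
user                       
Kai        465         2325
Tom        587         2935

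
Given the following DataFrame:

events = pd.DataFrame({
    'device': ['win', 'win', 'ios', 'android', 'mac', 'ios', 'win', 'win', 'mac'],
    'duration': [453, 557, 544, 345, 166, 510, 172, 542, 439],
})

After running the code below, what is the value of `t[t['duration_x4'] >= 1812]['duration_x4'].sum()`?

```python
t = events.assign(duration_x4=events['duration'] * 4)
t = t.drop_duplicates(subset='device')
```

add column duration_x4 = events['duration'] * 4:
    device  duration  duration_x4
0      win       453         1812
1      win       557         2228
2      ios       544         2176
3  android       345         1380
4      mac       166          664
5      ios       510         2040
6      win       172          688
7      win       542         2168
8      mac       439         1756
drop duplicate device (keep=first):
    device  duration  duration_x4
0      win       453         1812
2      ios       544         2176
3  android       345         1380
4      mac       166          664
filter rows where duration_x4 >= 1812:
  device  duration  duration_x4
0    win       453         1812
2    ios       544         2176

3988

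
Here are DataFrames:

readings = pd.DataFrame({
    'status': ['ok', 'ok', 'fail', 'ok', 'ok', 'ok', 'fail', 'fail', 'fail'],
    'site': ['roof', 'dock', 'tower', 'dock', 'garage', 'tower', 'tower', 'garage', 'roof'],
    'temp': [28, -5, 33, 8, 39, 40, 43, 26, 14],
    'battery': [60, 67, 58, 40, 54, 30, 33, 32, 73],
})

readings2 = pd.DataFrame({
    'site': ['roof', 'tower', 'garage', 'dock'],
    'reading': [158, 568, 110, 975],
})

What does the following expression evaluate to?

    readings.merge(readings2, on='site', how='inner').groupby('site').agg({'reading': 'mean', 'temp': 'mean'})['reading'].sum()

merge on 'site' (how='inner') → 9 rows:
  status    site  temp  battery  reading
0     ok    roof    28       60      158
1     ok    dock    -5       67      975
2   fail   tower    33       58      568
3     ok    dock     8       40      975
4     ok  garage    39       54      110
5     ok   tower    40       30      568
6   fail   tower    43       33      568
7   fail  garage    26       32      110
8   fail    roof    14       73      158
group by site: mean(reading), mean(temp):
        reading       temp
site                      
dock      975.0   1.500000
garage    110.0  32.500000
roof      158.0  21.000000
tower     568.0  38.666667

1811.0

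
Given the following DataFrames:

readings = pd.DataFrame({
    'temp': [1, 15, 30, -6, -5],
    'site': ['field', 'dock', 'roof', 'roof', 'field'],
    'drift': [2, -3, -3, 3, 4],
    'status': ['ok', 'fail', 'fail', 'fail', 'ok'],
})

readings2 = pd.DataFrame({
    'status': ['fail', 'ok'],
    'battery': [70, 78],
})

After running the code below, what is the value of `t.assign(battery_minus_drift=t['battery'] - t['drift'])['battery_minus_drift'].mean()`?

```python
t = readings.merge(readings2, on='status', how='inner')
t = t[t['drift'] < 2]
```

merge on 'status' (how='inner') → 5 rows:
   temp   site  drift status  battery
0     1  field      2     ok       78
1    15   dock     -3   fail       70
2    30   roof     -3   fail       70
3    -6   roof      3   fail       70
4    -5  field      4     ok       78
filter rows where drift < 2:
   temp  site  drift status  battery
1    15  dock     -3   fail       70
2    30  roof     -3   fail       70
add column battery_minus_drift = t['battery'] - t['drift']:
   temp  site  drift status  battery  battery_minus_drift
1    15  dock     -3   fail       70                   73
2    30  roof     -3   fail       70                   73
Reading off the mean of column 'battery_minus_drift', we get 73.0.

73.0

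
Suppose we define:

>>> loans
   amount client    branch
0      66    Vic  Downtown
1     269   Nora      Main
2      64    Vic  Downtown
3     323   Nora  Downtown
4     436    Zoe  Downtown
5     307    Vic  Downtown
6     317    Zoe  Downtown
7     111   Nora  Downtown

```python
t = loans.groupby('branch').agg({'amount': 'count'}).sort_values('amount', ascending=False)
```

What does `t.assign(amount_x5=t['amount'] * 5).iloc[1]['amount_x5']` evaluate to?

group by branch, count of amount:
          amount
branch          
Downtown       7
Main           1
sort by amount descending:
          amount
branch          
Downtown       7
Main           1
add column amount_x5 = t['amount'] * 5:
          amount  amount_x5
branch                     
Downtown       7         35
Main           1          5

5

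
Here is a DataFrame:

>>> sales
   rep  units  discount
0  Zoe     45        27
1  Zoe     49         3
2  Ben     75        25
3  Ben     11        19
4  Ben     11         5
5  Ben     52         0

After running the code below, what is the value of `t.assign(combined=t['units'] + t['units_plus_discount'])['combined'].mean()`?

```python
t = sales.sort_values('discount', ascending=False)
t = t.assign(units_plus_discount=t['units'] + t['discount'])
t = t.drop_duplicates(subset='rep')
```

146.0

sort by discount descending:
   rep  units  discount
0  Zoe     45        27
2  Ben     75        25
3  Ben     11        19
4  Ben     11         5
1  Zoe     49         3
5  Ben     52         0
add column units_plus_discount = t['units'] + t['discount']:
   rep  units  discount  units_plus_discount
0  Zoe     45        27                   72
2  Ben     75        25                  100
3  Ben     11        19                   30
4  Ben     11         5                   16
1  Zoe     49         3                   52
5  Ben     52         0                   52
drop duplicate rep (keep=first):
   rep  units  discount  units_plus_discount
0  Zoe     45        27                   72
2  Ben     75        25                  100
add column combined = t['units'] + t['units_plus_discount']:
   rep  units  discount  units_plus_discount  combined
0  Zoe     45        27                   72       117
2  Ben     75        25                  100       175
The mean of column 'combined' is 146.0.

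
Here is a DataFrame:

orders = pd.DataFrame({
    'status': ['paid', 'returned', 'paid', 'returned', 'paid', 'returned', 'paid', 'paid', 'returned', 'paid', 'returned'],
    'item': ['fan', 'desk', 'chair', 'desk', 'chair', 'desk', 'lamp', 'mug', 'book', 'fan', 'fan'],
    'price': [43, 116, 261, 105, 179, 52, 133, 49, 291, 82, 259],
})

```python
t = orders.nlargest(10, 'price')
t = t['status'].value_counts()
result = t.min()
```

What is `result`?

take 10 rows with largest price:
      status   item  price
8   returned   book    291
2       paid  chair    261
10  returned    fan    259
4       paid  chair    179
6       paid   lamp    133
1   returned   desk    116
3   returned   desk    105
9       paid    fan     82
5   returned   desk     52
7       paid    mug     49
value_counts of status:
status
returned    5
paid        5
Name: count, dtype: int64

5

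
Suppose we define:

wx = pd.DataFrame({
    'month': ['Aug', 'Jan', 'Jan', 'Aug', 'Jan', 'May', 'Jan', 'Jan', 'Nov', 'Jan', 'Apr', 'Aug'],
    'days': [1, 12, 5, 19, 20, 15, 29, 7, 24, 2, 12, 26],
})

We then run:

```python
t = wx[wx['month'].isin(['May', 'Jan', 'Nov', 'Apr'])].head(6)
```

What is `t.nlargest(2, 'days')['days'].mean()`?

24.5

filter rows where month in ['May', 'Jan', 'Nov', 'Apr']:
   month  days
1    Jan    12
2    Jan     5
4    Jan    20
5    May    15
6    Jan    29
7    Jan     7
8    Nov    24
9    Jan     2
10   Apr    12
take first 6 rows:
  month  days
1   Jan    12
2   Jan     5
4   Jan    20
5   May    15
6   Jan    29
7   Jan     7
take 2 rows with largest days:
  month  days
6   Jan    29
4   Jan    20
Taking the mean of column 'days' gives 24.5.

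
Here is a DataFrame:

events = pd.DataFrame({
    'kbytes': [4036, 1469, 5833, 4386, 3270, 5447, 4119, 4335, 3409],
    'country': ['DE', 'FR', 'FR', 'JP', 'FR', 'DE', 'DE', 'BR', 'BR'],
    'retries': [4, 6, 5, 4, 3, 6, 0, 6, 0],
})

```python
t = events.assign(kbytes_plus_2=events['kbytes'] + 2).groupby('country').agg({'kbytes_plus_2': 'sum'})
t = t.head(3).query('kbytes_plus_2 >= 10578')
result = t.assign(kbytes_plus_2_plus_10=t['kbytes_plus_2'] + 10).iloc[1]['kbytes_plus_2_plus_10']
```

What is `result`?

10588

add column kbytes_plus_2 = events['kbytes'] + 2:
   kbytes country  retries  kbytes_plus_2
0    4036      DE        4           4038
1    1469      FR        6           1471
2    5833      FR        5           5835
3    4386      JP        4           4388
4    3270      FR        3           3272
5    5447      DE        6           5449
6    4119      DE        0           4121
7    4335      BR        6           4337
8    3409      BR        0           3411
group by country, sum of kbytes_plus_2:
         kbytes_plus_2
country               
BR                7748
DE               13608
FR               10578
JP                4388
take first 3 rows:
         kbytes_plus_2
country               
BR                7748
DE               13608
FR               10578
filter rows where kbytes_plus_2 >= 10578:
         kbytes_plus_2
country               
DE               13608
FR               10578
add column kbytes_plus_2_plus_10 = t['kbytes_plus_2'] + 10:
         kbytes_plus_2  kbytes_plus_2_plus_10
country                                      
DE               13608                  13618
FR               10578                  10588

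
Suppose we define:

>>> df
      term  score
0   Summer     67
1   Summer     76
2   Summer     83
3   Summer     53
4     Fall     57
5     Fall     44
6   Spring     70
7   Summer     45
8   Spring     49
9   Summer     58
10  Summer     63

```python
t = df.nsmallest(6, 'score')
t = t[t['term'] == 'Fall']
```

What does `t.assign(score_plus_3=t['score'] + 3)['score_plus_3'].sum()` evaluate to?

take 6 rows with smallest score:
     term  score
5    Fall     44
7  Summer     45
8  Spring     49
3  Summer     53
4    Fall     57
9  Summer     58
filter rows where term == 'Fall':
   term  score
5  Fall     44
4  Fall     57
add column score_plus_3 = t['score'] + 3:
   term  score  score_plus_3
5  Fall     44            47
4  Fall     57            60
Reading off the sum of column 'score_plus_3', we get 107.

107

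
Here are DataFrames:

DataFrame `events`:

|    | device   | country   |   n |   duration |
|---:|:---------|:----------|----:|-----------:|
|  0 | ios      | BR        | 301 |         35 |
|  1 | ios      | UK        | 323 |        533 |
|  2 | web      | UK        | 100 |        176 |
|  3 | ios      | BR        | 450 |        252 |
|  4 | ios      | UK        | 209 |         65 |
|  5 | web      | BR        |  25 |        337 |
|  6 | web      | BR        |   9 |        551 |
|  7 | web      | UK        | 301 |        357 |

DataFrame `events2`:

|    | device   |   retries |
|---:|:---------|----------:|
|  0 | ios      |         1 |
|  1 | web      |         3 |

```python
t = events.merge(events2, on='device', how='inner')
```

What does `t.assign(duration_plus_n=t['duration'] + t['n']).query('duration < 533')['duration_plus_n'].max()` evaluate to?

702

merge on 'device' (how='inner') → 8 rows:
  device country    n  duration  retries
0    ios      BR  301        35        1
1    ios      UK  323       533        1
2    web      UK  100       176        3
3    ios      BR  450       252        1
4    ios      UK  209        65        1
5    web      BR   25       337        3
6    web      BR    9       551        3
7    web      UK  301       357        3
add column duration_plus_n = t['duration'] + t['n']:
  device country    n  duration  retries  duration_plus_n
0    ios      BR  301        35        1              336
1    ios      UK  323       533        1              856
2    web      UK  100       176        3              276
3    ios      BR  450       252        1              702
4    ios      UK  209        65        1              274
5    web      BR   25       337        3              362
6    web      BR    9       551        3              560
7    web      UK  301       357        3              658
filter rows where duration < 533:
  device country    n  duration  retries  duration_plus_n
0    ios      BR  301        35        1              336
2    web      UK  100       176        3              276
3    ios      BR  450       252        1              702
4    ios      UK  209        65        1              274
5    web      BR   25       337        3              362
7    web      UK  301       357        3              658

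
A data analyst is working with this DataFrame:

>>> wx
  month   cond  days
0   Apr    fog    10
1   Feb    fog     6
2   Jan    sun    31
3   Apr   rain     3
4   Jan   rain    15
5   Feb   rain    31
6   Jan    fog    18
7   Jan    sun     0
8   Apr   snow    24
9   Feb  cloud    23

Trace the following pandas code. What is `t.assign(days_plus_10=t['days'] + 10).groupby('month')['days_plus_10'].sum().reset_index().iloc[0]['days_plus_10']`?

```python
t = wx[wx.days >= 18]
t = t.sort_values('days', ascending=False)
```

34

filter rows where days >= 18:
  month   cond  days
2   Jan    sun    31
5   Feb   rain    31
6   Jan    fog    18
8   Apr   snow    24
9   Feb  cloud    23
sort by days descending:
  month   cond  days
2   Jan    sun    31
5   Feb   rain    31
8   Apr   snow    24
9   Feb  cloud    23
6   Jan    fog    18
add column days_plus_10 = t['days'] + 10:
  month   cond  days  days_plus_10
2   Jan    sun    31            41
5   Feb   rain    31            41
8   Apr   snow    24            34
9   Feb  cloud    23            33
6   Jan    fog    18            28
group by month, sum of days_plus_10:
month
Apr    34
Feb    74
Jan    69
Name: days_plus_10, dtype: int64
reset_index():
  month  days_plus_10
0   Apr            34
1   Feb            74
2   Jan            69
Taking the value at position 0, column 'days_plus_10' gives 34.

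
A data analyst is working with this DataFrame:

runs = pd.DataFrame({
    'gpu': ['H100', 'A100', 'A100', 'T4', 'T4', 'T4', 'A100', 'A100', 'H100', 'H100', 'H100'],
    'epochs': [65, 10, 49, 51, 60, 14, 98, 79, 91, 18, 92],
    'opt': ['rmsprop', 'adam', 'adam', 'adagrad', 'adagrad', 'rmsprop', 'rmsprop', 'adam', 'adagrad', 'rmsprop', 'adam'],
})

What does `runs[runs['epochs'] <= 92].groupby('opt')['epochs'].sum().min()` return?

filter rows where epochs <= 92:
     gpu  epochs      opt
0   H100      65  rmsprop
1   A100      10     adam
2   A100      49     adam
3     T4      51  adagrad
4     T4      60  adagrad
5     T4      14  rmsprop
7   A100      79     adam
8   H100      91  adagrad
9   H100      18  rmsprop
10  H100      92     adam
group by opt, sum of epochs:
opt
adagrad    202
adam       230
rmsprop     97
Name: epochs, dtype: int64
The min of the resulting series is 97.

97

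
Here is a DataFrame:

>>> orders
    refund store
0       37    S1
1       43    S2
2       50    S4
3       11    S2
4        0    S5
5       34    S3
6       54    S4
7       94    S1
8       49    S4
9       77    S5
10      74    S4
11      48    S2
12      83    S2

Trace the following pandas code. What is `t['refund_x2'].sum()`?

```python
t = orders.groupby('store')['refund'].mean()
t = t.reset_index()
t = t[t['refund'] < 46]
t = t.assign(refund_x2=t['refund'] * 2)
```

145.0

group by store, mean of refund:
store
S1    65.50
S2    46.25
S3    34.00
S4    56.75
S5    38.50
Name: refund, dtype: float64
reset_index():
  store  refund
0    S1   65.50
1    S2   46.25
2    S3   34.00
3    S4   56.75
4    S5   38.50
filter rows where refund < 46:
  store  refund
2    S3    34.0
4    S5    38.5
add column refund_x2 = t['refund'] * 2:
  store  refund  refund_x2
2    S3    34.0       68.0
4    S5    38.5       77.0
Reading off the sum of column 'refund_x2', we get 145.0.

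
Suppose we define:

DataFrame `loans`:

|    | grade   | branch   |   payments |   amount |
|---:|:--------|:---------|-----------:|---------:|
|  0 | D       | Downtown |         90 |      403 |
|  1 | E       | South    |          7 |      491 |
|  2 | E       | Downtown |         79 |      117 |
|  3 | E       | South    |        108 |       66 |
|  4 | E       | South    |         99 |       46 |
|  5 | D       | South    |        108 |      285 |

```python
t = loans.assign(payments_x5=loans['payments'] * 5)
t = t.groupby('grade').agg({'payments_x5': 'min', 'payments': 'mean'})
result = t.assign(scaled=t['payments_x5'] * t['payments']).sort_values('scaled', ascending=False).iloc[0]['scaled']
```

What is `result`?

44550.0

add column payments_x5 = loans['payments'] * 5:
  grade    branch  payments  amount  payments_x5
0     D  Downtown        90     403          450
1     E     South         7     491           35
2     E  Downtown        79     117          395
3     E     South       108      66          540
4     E     South        99      46          495
5     D     South       108     285          540
group by grade: min(payments_x5), mean(payments):
       payments_x5  payments
grade                       
D              450     99.00
E               35     73.25
add column scaled = t['payments_x5'] * t['payments']:
       payments_x5  payments    scaled
grade                                 
D              450     99.00  44550.00
E               35     73.25   2563.75
sort by scaled descending:
       payments_x5  payments    scaled
grade                                 
D              450     99.00  44550.00
E               35     73.25   2563.75
So iloc[0]['scaled'] = 44550.0.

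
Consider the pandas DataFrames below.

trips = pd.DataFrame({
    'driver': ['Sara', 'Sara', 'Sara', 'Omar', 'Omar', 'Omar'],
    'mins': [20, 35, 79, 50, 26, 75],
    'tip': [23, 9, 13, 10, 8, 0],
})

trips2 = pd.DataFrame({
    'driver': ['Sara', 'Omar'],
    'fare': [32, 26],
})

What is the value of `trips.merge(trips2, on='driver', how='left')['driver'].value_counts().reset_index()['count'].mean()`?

merge on 'driver' (how='left') → 6 rows:
  driver  mins  tip  fare
0   Sara    20   23    32
1   Sara    35    9    32
2   Sara    79   13    32
3   Omar    50   10    26
4   Omar    26    8    26
5   Omar    75    0    26
value_counts of driver:
driver
Sara    3
Omar    3
Name: count, dtype: int64
reset_index():
  driver  count
0   Sara      3
1   Omar      3
Taking the mean of column 'count' gives 3.0.

3.0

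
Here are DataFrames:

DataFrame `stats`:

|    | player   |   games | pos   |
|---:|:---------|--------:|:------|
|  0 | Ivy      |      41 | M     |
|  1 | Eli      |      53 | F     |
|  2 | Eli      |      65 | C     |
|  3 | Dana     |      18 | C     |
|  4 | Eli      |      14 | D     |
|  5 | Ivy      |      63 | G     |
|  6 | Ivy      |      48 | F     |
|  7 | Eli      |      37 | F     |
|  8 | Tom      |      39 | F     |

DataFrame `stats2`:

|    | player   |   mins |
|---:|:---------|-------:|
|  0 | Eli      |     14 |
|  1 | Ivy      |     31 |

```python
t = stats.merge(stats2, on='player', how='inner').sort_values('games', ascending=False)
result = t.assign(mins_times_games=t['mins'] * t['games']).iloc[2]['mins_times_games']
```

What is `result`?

742

merge on 'player' (how='inner') → 7 rows:
  player  games pos  mins
0    Ivy     41   M    31
1    Eli     53   F    14
2    Eli     65   C    14
3    Eli     14   D    14
4    Ivy     63   G    31
5    Ivy     48   F    31
6    Eli     37   F    14
sort by games descending:
  player  games pos  mins
2    Eli     65   C    14
4    Ivy     63   G    31
1    Eli     53   F    14
5    Ivy     48   F    31
0    Ivy     41   M    31
6    Eli     37   F    14
3    Eli     14   D    14
add column mins_times_games = t['mins'] * t['games']:
  player  games pos  mins  mins_times_games
2    Eli     65   C    14               910
4    Ivy     63   G    31              1953
1    Eli     53   F    14               742
5    Ivy     48   F    31              1488
0    Ivy     41   M    31              1271
6    Eli     37   F    14               518
3    Eli     14   D    14               196
value at position 2, column 'mins_times_games' → 742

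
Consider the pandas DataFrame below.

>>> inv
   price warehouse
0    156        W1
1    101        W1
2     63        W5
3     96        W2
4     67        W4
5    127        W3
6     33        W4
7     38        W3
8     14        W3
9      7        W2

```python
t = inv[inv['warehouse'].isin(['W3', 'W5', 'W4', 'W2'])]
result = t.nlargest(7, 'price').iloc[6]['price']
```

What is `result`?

14

filter rows where warehouse in ['W3', 'W5', 'W4', 'W2']:
   price warehouse
2     63        W5
3     96        W2
4     67        W4
5    127        W3
6     33        W4
7     38        W3
8     14        W3
9      7        W2
take 7 rows with largest price:
   price warehouse
5    127        W3
3     96        W2
4     67        W4
2     63        W5
7     38        W3
6     33        W4
8     14        W3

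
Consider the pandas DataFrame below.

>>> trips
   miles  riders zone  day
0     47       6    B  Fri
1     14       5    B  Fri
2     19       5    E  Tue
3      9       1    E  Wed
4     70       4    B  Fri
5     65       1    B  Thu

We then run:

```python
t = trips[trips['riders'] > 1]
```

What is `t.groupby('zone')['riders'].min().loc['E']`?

filter rows where riders > 1:
   miles  riders zone  day
0     47       6    B  Fri
1     14       5    B  Fri
2     19       5    E  Tue
4     70       4    B  Fri
group by zone, min of riders:
zone
B    4
E    5
Name: riders, dtype: int64
Then the value at index 'E': 5

5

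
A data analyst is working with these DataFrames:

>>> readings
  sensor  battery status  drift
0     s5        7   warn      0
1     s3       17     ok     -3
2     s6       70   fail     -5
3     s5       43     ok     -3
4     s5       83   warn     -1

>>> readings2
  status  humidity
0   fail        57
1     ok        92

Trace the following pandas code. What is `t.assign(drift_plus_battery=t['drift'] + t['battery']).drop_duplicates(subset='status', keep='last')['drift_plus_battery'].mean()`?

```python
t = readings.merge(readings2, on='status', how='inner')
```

merge on 'status' (how='inner') → 3 rows:
  sensor  battery status  drift  humidity
0     s3       17     ok     -3        92
1     s6       70   fail     -5        57
2     s5       43     ok     -3        92
add column drift_plus_battery = t['drift'] + t['battery']:
  sensor  battery status  drift  humidity  drift_plus_battery
0     s3       17     ok     -3        92                  14
1     s6       70   fail     -5        57                  65
2     s5       43     ok     -3        92                  40
drop duplicate status (keep=last):
  sensor  battery status  drift  humidity  drift_plus_battery
1     s6       70   fail     -5        57                  65
2     s5       43     ok     -3        92                  40

52.5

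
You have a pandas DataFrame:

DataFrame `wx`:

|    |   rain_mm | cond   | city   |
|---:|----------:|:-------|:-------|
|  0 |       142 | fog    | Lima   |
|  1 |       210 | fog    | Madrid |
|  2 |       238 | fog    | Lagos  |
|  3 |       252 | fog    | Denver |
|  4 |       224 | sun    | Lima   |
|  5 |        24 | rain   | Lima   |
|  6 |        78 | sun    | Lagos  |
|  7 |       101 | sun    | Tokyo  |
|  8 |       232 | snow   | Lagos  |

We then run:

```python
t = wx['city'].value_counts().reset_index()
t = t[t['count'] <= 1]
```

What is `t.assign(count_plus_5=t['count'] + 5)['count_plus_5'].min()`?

6

value_counts of city:
city
Lima      3
Lagos     3
Madrid    1
Denver    1
Tokyo     1
Name: count, dtype: int64
reset_index():
     city  count
0    Lima      3
1   Lagos      3
2  Madrid      1
3  Denver      1
4   Tokyo      1
filter rows where count <= 1:
     city  count
2  Madrid      1
3  Denver      1
4   Tokyo      1
add column count_plus_5 = t['count'] + 5:
     city  count  count_plus_5
2  Madrid      1             6
3  Denver      1             6
4   Tokyo      1             6
The min of column 'count_plus_5' is 6.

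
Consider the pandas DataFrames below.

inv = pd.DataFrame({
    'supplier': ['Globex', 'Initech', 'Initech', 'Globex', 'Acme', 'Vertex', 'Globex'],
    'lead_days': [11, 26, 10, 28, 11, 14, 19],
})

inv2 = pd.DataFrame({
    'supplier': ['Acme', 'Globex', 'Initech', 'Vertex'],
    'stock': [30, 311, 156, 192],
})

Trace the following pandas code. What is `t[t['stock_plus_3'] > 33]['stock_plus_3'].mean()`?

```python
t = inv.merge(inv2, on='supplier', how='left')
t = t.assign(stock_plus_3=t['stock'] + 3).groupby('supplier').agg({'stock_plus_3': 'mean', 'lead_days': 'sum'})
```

222.666666667

merge on 'supplier' (how='left') → 7 rows:
  supplier  lead_days  stock
0   Globex         11    311
1  Initech         26    156
2  Initech         10    156
3   Globex         28    311
4     Acme         11     30
5   Vertex         14    192
6   Globex         19    311
add column stock_plus_3 = t['stock'] + 3:
  supplier  lead_days  stock  stock_plus_3
0   Globex         11    311           314
1  Initech         26    156           159
2  Initech         10    156           159
3   Globex         28    311           314
4     Acme         11     30            33
5   Vertex         14    192           195
6   Globex         19    311           314
group by supplier: mean(stock_plus_3), sum(lead_days):
          stock_plus_3  lead_days
supplier                         
Acme              33.0         11
Globex           314.0         58
Initech          159.0         36
Vertex           195.0         14
filter rows where stock_plus_3 > 33:
          stock_plus_3  lead_days
supplier                         
Globex           314.0         58
Initech          159.0         36
Vertex           195.0         14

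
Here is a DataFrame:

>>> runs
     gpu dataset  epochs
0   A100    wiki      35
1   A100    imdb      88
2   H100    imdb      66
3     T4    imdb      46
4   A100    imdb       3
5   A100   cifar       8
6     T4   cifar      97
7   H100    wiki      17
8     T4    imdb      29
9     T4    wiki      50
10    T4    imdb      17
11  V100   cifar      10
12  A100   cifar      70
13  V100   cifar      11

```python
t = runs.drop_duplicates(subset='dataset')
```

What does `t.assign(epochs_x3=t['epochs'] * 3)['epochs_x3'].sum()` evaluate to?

393

drop duplicate dataset (keep=first):
    gpu dataset  epochs
0  A100    wiki      35
1  A100    imdb      88
5  A100   cifar       8
add column epochs_x3 = t['epochs'] * 3:
    gpu dataset  epochs  epochs_x3
0  A100    wiki      35        105
1  A100    imdb      88        264
5  A100   cifar       8         24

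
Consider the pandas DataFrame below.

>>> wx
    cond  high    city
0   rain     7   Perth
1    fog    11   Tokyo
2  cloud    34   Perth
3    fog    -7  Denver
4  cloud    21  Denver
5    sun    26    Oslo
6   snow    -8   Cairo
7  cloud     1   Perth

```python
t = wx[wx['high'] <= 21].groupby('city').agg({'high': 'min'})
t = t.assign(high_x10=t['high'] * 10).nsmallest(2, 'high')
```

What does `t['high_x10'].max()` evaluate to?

filter rows where high <= 21:
    cond  high    city
0   rain     7   Perth
1    fog    11   Tokyo
3    fog    -7  Denver
4  cloud    21  Denver
6   snow    -8   Cairo
7  cloud     1   Perth
group by city, min of high:
        high
city        
Cairo     -8
Denver    -7
Perth      1
Tokyo     11
add column high_x10 = t['high'] * 10:
        high  high_x10
city                  
Cairo     -8       -80
Denver    -7       -70
Perth      1        10
Tokyo     11       110
take 2 rows with smallest high:
        high  high_x10
city                  
Cairo     -8       -80
Denver    -7       -70

-70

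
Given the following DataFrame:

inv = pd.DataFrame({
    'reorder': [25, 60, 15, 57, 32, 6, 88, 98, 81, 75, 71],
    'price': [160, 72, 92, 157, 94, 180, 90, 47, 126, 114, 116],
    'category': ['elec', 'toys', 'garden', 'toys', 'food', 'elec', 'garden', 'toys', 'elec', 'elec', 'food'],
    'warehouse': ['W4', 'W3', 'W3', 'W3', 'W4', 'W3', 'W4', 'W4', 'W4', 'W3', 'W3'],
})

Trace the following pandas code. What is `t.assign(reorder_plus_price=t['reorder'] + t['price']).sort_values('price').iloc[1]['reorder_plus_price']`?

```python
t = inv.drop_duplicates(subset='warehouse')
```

185

drop duplicate warehouse (keep=first):
   reorder  price category warehouse
0       25    160     elec        W4
1       60     72     toys        W3
add column reorder_plus_price = t['reorder'] + t['price']:
   reorder  price category warehouse  reorder_plus_price
0       25    160     elec        W4                 185
1       60     72     toys        W3                 132
sort by price:
   reorder  price category warehouse  reorder_plus_price
1       60     72     toys        W3                 132
0       25    160     elec        W4                 185
Finally, value at position 1, column 'reorder_plus_price' = 185.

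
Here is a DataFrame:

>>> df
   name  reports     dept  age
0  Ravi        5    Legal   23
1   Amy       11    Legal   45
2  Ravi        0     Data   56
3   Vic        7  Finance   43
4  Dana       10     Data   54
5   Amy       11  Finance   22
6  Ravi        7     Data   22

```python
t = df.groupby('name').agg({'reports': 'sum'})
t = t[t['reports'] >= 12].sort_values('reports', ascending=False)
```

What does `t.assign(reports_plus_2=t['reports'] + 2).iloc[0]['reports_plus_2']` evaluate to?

24

group by name, sum of reports:
      reports
name         
Amy        22
Dana       10
Ravi       12
Vic         7
filter rows where reports >= 12:
      reports
name         
Amy        22
Ravi       12
sort by reports descending:
      reports
name         
Amy        22
Ravi       12
add column reports_plus_2 = t['reports'] + 2:
      reports  reports_plus_2
name                         
Amy        22              24
Ravi       12              14
Then the value at position 0, column 'reports_plus_2': 24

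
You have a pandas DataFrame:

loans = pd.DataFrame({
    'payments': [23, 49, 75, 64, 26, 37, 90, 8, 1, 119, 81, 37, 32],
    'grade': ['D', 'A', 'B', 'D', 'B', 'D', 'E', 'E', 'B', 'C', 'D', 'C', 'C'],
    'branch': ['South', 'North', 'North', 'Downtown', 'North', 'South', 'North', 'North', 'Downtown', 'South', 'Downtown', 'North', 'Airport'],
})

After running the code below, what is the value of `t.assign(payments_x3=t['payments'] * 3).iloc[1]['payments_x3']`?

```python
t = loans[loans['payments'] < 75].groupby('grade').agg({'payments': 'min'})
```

3

filter rows where payments < 75:
    payments grade    branch
0         23     D     South
1         49     A     North
3         64     D  Downtown
4         26     B     North
5         37     D     South
7          8     E     North
8          1     B  Downtown
11        37     C     North
12        32     C   Airport
group by grade, min of payments:
       payments
grade          
A            49
B             1
C            32
D            23
E             8
add column payments_x3 = t['payments'] * 3:
       payments  payments_x3
grade                       
A            49          147
B             1            3
C            32           96
D            23           69
E             8           24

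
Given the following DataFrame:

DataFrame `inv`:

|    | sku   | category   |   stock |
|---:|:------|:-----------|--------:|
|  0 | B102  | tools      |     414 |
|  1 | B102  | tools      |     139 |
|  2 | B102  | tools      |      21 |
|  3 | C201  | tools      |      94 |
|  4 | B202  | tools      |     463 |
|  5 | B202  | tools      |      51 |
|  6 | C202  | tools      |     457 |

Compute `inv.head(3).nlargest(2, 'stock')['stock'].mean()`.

276.5

take first 3 rows:
    sku category  stock
0  B102    tools    414
1  B102    tools    139
2  B102    tools     21
take 2 rows with largest stock:
    sku category  stock
0  B102    tools    414
1  B102    tools    139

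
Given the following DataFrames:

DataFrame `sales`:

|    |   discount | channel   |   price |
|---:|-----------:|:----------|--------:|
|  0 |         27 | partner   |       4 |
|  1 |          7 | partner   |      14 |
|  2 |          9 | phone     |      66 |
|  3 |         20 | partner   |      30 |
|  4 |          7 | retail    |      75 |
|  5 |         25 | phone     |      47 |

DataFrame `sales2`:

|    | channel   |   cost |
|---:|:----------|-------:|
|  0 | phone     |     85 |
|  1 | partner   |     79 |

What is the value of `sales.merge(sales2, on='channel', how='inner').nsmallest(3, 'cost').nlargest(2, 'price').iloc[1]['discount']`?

merge on 'channel' (how='inner') → 5 rows:
   discount  channel  price  cost
0        27  partner      4    79
1         7  partner     14    79
2         9    phone     66    85
3        20  partner     30    79
4        25    phone     47    85
take 3 rows with smallest cost:
   discount  channel  price  cost
0        27  partner      4    79
1         7  partner     14    79
3        20  partner     30    79
take 2 rows with largest price:
   discount  channel  price  cost
3        20  partner     30    79
1         7  partner     14    79

7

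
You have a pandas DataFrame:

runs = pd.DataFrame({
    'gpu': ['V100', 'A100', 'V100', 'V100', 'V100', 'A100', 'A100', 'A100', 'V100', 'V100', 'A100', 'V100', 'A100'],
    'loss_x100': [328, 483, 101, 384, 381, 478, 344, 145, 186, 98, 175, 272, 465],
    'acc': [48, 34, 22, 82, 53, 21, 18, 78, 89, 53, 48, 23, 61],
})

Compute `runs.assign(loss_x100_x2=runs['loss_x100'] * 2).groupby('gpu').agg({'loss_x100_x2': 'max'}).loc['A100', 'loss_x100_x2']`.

add column loss_x100_x2 = runs['loss_x100'] * 2:
     gpu  loss_x100  acc  loss_x100_x2
0   V100        328   48           656
1   A100        483   34           966
2   V100        101   22           202
3   V100        384   82           768
4   V100        381   53           762
5   A100        478   21           956
6   A100        344   18           688
7   A100        145   78           290
8   V100        186   89           372
9   V100         98   53           196
10  A100        175   48           350
11  V100        272   23           544
12  A100        465   61           930
group by gpu, max of loss_x100_x2:
      loss_x100_x2
gpu               
A100           966
V100           768
Then the value at row 'A100', column 'loss_x100_x2': 966

966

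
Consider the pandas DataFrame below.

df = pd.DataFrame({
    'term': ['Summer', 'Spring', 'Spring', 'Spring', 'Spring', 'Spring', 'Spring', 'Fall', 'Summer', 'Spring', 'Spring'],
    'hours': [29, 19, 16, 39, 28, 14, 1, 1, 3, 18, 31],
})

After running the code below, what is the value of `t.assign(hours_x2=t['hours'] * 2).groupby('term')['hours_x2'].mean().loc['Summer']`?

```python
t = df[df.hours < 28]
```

filter rows where hours < 28:
     term  hours
1  Spring     19
2  Spring     16
5  Spring     14
6  Spring      1
7    Fall      1
8  Summer      3
9  Spring     18
add column hours_x2 = t['hours'] * 2:
     term  hours  hours_x2
1  Spring     19        38
2  Spring     16        32
5  Spring     14        28
6  Spring      1         2
7    Fall      1         2
8  Summer      3         6
9  Spring     18        36
group by term, mean of hours_x2:
term
Fall       2.0
Spring    27.2
Summer     6.0
Name: hours_x2, dtype: float64
value at index 'Summer' → 6.0

6.0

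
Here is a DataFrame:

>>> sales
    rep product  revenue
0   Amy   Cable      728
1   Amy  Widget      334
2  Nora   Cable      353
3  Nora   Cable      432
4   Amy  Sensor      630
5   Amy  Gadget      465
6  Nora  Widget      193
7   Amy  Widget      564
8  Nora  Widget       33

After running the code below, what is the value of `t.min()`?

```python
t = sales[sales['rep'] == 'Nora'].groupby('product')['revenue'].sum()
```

filter rows where rep == 'Nora':
    rep product  revenue
2  Nora   Cable      353
3  Nora   Cable      432
6  Nora  Widget      193
8  Nora  Widget       33
group by product, sum of revenue:
product
Cable     785
Widget    226
Name: revenue, dtype: int64

226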